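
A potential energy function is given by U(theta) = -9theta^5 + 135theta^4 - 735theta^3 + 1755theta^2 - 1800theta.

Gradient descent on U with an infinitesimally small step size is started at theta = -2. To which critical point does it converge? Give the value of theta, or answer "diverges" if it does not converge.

U'(theta) = -45(theta - 5)(theta - 4)(theta - 2)(theta - 1), so U'(-2) = -22680.
Gradient descent moves in the -U' direction, i.e. theta is increasing.
The nearest critical point in that direction is theta = 1, where U'' = 540 > 0 (a local minimum). The iterate converges there.

1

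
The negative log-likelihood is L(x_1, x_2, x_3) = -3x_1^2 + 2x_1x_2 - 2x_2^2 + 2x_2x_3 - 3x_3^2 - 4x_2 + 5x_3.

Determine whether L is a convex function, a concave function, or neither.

concave

L is quadratic, so its Hessian is the constant matrix H = [[-6, 2, 0], [2, -4, 2], [0, 2, -6]].
Leading principal minors: -6, 20, -96.
Signs alternate −, +, − ⇒ H ≺ 0 ⇒ concave.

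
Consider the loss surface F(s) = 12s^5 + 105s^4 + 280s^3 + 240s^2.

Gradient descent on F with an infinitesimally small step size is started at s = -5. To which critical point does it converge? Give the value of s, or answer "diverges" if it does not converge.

F'(s) = 60s(s + 1)(s + 2)(s + 4), so F'(-5) = 3600.
Gradient descent moves in the -F' direction, i.e. s is decreasing.
There is no critical point below s=-5, and F' keeps the same sign, so the iterate runs off to −∞.

diverges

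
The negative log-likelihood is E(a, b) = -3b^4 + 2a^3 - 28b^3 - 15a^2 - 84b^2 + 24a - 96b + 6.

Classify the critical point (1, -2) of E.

The mixed partial ∂²E/∂a∂b is 0, so the Hessian at any point is diag(E_aa, E_bb) = diag(6(2a - 5), -12(3b^2 + 14b + 14)).
At (1, -2): H = diag(-18, 24).
The eigenvalues have opposite signs, so H is indefinite: a saddle point.

saddle point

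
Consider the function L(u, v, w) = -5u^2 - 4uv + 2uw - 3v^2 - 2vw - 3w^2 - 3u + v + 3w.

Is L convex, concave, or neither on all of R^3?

concave

L is quadratic, so its Hessian is the constant matrix H = [[-10, -4, 2], [-4, -6, -2], [2, -2, -6]].
Leading principal minors: -10, 44, -168.
Signs alternate −, +, − ⇒ H ≺ 0 ⇒ concave.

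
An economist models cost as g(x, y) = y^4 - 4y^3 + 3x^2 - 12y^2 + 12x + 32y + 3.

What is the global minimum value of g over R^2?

-73

g(x,y) separates as P(x) + Q(y) + 3, so its minimum is min P + min Q + 3.
P'(x) = 6x + 12 vanishes at x ∈ {-2}; Q'(y) = 4(y - 4)(y - 1)(y + 2) vanishes at y ∈ {-2, 1, 4}.
Local minima of P (where P''>0): P(-2)=-12. Local minima of Q: Q(-2)=-64, Q(4)=-64.
So the global minimum of g is P(-2) + Q(-2) + 3 = -12 − 64 + 3 = -73, attained at (-2, -2).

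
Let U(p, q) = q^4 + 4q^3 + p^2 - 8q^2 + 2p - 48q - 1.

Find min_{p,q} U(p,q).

-82

U(p,q) separates as A(p) + B(q) − 1, so its minimum is min A + min B − 1.
A'(p) = 2p + 2 vanishes at p ∈ {-1}; B'(q) = 4(q - 2)(q + 2)(q + 3) vanishes at q ∈ {-3, -2, 2}.
Local minima of A (where A''>0): A(-1)=-1. Local minima of B: B(-3)=45, B(2)=-80.
So the global minimum of U is A(-1) + B(2) − 1 = -1 − 80 − 1 = -82, attained at (-1, 2).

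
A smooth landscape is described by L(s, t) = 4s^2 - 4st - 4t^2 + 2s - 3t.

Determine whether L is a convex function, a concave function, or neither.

L is quadratic, so its Hessian is the constant matrix H = [[8, -4], [-4, -8]].
det(H) = -80, tr(H) = 0.
det(H) < 0, so H is indefinite: neither convex nor concave.

neither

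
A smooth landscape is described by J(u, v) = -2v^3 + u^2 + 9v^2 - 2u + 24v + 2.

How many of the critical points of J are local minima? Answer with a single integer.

J separates as a function of u plus a function of v, so ∇J=0 decouples.
∂J/∂u = 2(u - 1) = 0 at u ∈ {1}; ∂J/∂v = -6(v - 4)(v + 1) = 0 at v ∈ {-1, 4}.
The Hessian is diagonal: diag(J_uu, J_vv). Second derivatives: J_uu(1)=2; J_vv(-1)=30, J_vv(4)=-30.
Local minima occur where both diagonal entries positive: (1, -1). Count: 1.

1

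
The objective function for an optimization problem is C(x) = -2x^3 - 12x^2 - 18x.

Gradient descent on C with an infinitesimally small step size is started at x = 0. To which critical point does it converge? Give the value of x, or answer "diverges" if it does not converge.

C'(x) = -6(x + 1)(x + 3), so C'(0) = -18.
Gradient descent moves in the -C' direction, i.e. x is increasing.
There is no critical point above x=0, and C' keeps the same sign, so the iterate runs off to +∞.

diverges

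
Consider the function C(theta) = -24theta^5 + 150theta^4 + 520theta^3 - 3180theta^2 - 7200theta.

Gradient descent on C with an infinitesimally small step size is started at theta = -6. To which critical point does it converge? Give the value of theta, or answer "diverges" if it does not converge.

-3

C'(theta) = -120(theta - 5)(theta - 4)(theta + 1)(theta + 3), so C'(-6) = -198000.
Gradient descent moves in the -C' direction, i.e. theta is increasing.
The nearest critical point in that direction is theta = -3, where C'' = 13440 > 0 (a local minimum). The iterate converges there.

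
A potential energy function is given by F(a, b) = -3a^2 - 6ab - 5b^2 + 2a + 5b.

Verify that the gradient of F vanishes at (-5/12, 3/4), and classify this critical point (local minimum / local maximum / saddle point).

local maximum

∇F = (-6a - 6b + 2, -6a - 10b + 5); substituting (-5/12, 3/4) gives ∇F = (0, 0), so (-5/12, 3/4) is indeed a critical point.
The Hessian of F is constant: H = [[-6, -6], [-6, -10]].
det(H) = (-6)·(-10) − (-6)² = 24.
det(H) > 0 and tr(H) = -16 < 0, so H is negative definite and the point is a local maximum.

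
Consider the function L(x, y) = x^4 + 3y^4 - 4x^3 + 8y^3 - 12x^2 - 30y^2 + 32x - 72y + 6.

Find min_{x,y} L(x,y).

L(x,y) separates as P(x) + Q(y) + 6, so its minimum is min P + min Q + 6.
P'(x) = 4(x - 4)(x - 1)(x + 2) vanishes at x ∈ {-2, 1, 4}; Q'(y) = 12(y - 2)(y + 1)(y + 3) vanishes at y ∈ {-3, -1, 2}.
Local minima of P (where P''>0): P(-2)=-64, P(4)=-64. Local minima of Q: Q(-3)=-27, Q(2)=-152.
So the global minimum of L is P(-2) + Q(2) + 6 = -64 − 152 + 6 = -210, attained at (-2, 2).

-210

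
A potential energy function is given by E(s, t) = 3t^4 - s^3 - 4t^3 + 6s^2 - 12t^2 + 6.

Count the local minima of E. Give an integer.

2

E separates as a function of s plus a function of t, so ∇E=0 decouples.
∂E/∂s = -3s(s - 4) = 0 at s ∈ {0, 4}; ∂E/∂t = 12t(t - 2)(t + 1) = 0 at t ∈ {-1, 0, 2}.
The Hessian is diagonal: diag(E_ss, E_tt). Second derivatives: E_ss(0)=12, E_ss(4)=-12; E_tt(-1)=36, E_tt(0)=-24, E_tt(2)=72.
Local minima occur where both diagonal entries positive: (0, -1), (0, 2). Count: 2.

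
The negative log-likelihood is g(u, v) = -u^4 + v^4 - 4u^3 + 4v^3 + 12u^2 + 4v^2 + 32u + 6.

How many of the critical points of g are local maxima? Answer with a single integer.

2

g separates as a function of u plus a function of v, so ∇g=0 decouples.
∂g/∂u = -4(u - 2)(u + 1)(u + 4) = 0 at u ∈ {-4, -1, 2}; ∂g/∂v = 4v(v + 1)(v + 2) = 0 at v ∈ {-2, -1, 0}.
The Hessian is diagonal: diag(g_uu, g_vv). Second derivatives: g_uu(-4)=-72, g_uu(-1)=36, g_uu(2)=-72; g_vv(-2)=8, g_vv(-1)=-4, g_vv(0)=8.
Local maxima occur where both diagonal entries negative: (-4, -1), (2, -1). Count: 2.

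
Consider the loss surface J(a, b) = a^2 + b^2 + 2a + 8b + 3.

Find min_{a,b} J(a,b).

J(a,b) separates as P(a) + Q(b) + 3, so its minimum is min P + min Q + 3.
P'(a) = 2a + 2 vanishes at a ∈ {-1}; Q'(b) = 2b + 8 vanishes at b ∈ {-4}.
Local minima of P (where P''>0): P(-1)=-1. Local minima of Q: Q(-4)=-16.
So the global minimum of J is P(-1) + Q(-4) + 3 = -1 − 16 + 3 = -14, attained at (-1, -4).

-14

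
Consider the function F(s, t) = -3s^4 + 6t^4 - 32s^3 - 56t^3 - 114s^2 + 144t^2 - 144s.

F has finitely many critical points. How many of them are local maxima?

F separates as a function of s plus a function of t, so ∇F=0 decouples.
∂F/∂s = -12(s + 1)(s + 3)(s + 4) = 0 at s ∈ {-4, -3, -1}; ∂F/∂t = 24t(t - 4)(t - 3) = 0 at t ∈ {0, 3, 4}.
The Hessian is diagonal: diag(F_ss, F_tt). Second derivatives: F_ss(-4)=-36, F_ss(-3)=24, F_ss(-1)=-72; F_tt(0)=288, F_tt(3)=-72, F_tt(4)=96.
Local maxima occur where both diagonal entries negative: (-4, 3), (-1, 3). Count: 2.

2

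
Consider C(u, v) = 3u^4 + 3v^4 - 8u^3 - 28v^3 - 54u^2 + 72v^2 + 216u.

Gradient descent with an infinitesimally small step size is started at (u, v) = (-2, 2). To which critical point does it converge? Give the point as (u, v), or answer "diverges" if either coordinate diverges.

C is separable, so gradient descent decouples: u follows -∂C/∂u, v follows -∂C/∂v.
∂C/∂u = 12(u - 3)(u - 2)(u + 3); at u=-2 this is 240, so u decreases.
∂C/∂v = 12v(v - 4)(v - 3); at v=2 this is 48, so v decreases.
u converges to its nearest critical value -3 (a local min of the u-part); v converges to 0. The iterate converges to (-3, 0).

(-3, 0)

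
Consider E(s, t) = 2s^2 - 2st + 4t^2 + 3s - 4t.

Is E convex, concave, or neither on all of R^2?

E is quadratic, so its Hessian is the constant matrix H = [[4, -2], [-2, 8]].
det(H) = 28, tr(H) = 12.
det(H) > 0 and tr(H) > 0, so H is positive definite everywhere: convex.

convex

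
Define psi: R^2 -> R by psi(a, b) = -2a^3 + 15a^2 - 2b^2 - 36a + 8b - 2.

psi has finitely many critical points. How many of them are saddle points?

psi separates as a function of a plus a function of b, so ∇psi=0 decouples.
∂psi/∂a = -6(a - 3)(a - 2) = 0 at a ∈ {2, 3}; ∂psi/∂b = -4(b - 2) = 0 at b ∈ {2}.
The Hessian is diagonal: diag(psi_aa, psi_bb). Second derivatives: psi_aa(2)=6, psi_aa(3)=-6; psi_bb(2)=-4.
Saddle points occur where the two diagonal entries have opposite signs: (2, 2). Count: 1.

1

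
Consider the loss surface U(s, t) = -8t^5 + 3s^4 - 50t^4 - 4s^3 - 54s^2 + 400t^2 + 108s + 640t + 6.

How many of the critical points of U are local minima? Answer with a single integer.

4

U separates as a function of s plus a function of t, so ∇U=0 decouples.
∂U/∂s = 12(s - 3)(s - 1)(s + 3) = 0 at s ∈ {-3, 1, 3}; ∂U/∂t = -40(t - 2)(t + 1)(t + 2)(t + 4) = 0 at t ∈ {-4, -2, -1, 2}.
The Hessian is diagonal: diag(U_ss, U_tt). Second derivatives: U_ss(-3)=288, U_ss(1)=-96, U_ss(3)=144; U_tt(-4)=1440, U_tt(-2)=-320, U_tt(-1)=360, U_tt(2)=-2880.
Local minima occur where both diagonal entries positive: (-3, -4), (-3, -1), (3, -4), (3, -1). Count: 4.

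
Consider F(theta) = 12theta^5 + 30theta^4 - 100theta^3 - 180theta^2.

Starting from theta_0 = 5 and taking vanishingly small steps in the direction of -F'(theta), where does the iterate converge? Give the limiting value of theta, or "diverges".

F'(theta) = 60theta(theta - 2)(theta + 1)(theta + 3), so F'(5) = 43200.
Gradient descent moves in the -F' direction, i.e. theta is decreasing.
The nearest critical point in that direction is theta = 2, where F'' = 1800 > 0 (a local minimum). The iterate converges there.

2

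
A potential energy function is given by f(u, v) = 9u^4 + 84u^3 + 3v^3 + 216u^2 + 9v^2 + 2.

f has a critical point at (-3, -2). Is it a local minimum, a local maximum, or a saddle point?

local maximum

The mixed partial ∂²f/∂u∂v is 0, so the Hessian at any point is diag(f_uu, f_vv) = diag(36(3u^2 + 14u + 12), 18(v + 1)).
At (-3, -2): H = diag(-108, -18).
Both eigenvalues are negative, so H is negative definite: a local maximum.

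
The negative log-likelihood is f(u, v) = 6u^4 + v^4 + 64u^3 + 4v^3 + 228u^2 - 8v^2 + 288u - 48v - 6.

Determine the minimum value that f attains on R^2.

f(u,v) separates as P(u) + Q(v) − 6, so its minimum is min P + min Q − 6.
P'(u) = 24(u + 1)(u + 3)(u + 4) vanishes at u ∈ {-4, -3, -1}; Q'(v) = 4(v - 2)(v + 2)(v + 3) vanishes at v ∈ {-3, -2, 2}.
Local minima of P (where P''>0): P(-4)=-64, P(-1)=-118. Local minima of Q: Q(-3)=45, Q(2)=-80.
So the global minimum of f is P(-1) + Q(2) − 6 = -118 − 80 − 6 = -204, attained at (-1, 2).

-204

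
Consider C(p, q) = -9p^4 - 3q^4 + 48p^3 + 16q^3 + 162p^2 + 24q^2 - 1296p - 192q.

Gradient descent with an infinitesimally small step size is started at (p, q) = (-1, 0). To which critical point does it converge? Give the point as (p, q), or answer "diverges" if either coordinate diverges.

C is separable, so gradient descent decouples: p follows -∂C/∂p, q follows -∂C/∂q.
∂C/∂p = -36(p - 4)(p - 3)(p + 3); at p=-1 this is -1440, so p increases.
∂C/∂q = -12(q - 4)(q - 2)(q + 2); at q=0 this is -192, so q increases.
p converges to its nearest critical value 3 (a local min of the p-part); q converges to 2. The iterate converges to (3, 2).

(3, 2)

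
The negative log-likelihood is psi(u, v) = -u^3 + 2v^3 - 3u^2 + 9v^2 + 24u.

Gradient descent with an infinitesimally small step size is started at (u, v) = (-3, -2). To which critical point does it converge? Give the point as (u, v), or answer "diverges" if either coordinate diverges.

psi is separable, so gradient descent decouples: u follows -∂psi/∂u, v follows -∂psi/∂v.
∂psi/∂u = -3(u - 2)(u + 4); at u=-3 this is 15, so u decreases.
∂psi/∂v = 6v(v + 3); at v=-2 this is -12, so v increases.
u converges to its nearest critical value -4 (a local min of the u-part); v converges to 0. The iterate converges to (-4, 0).

(-4, 0)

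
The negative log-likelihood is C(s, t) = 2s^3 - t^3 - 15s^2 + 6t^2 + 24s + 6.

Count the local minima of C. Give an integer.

1

C separates as a function of s plus a function of t, so ∇C=0 decouples.
∂C/∂s = 6(s - 4)(s - 1) = 0 at s ∈ {1, 4}; ∂C/∂t = -3t(t - 4) = 0 at t ∈ {0, 4}.
The Hessian is diagonal: diag(C_ss, C_tt). Second derivatives: C_ss(1)=-18, C_ss(4)=18; C_tt(0)=12, C_tt(4)=-12.
Local minima occur where both diagonal entries positive: (4, 0). Count: 1.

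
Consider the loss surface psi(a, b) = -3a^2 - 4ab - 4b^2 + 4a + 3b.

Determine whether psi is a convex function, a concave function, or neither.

psi is quadratic, so its Hessian is the constant matrix H = [[-6, -4], [-4, -8]].
det(H) = 32, tr(H) = -14.
det(H) > 0 and tr(H) < 0, so H is negative definite everywhere: concave.

concave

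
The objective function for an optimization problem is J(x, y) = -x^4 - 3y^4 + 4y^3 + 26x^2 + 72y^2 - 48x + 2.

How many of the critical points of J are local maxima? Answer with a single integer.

4

J separates as a function of x plus a function of y, so ∇J=0 decouples.
∂J/∂x = -4(x - 3)(x - 1)(x + 4) = 0 at x ∈ {-4, 1, 3}; ∂J/∂y = -12y(y - 4)(y + 3) = 0 at y ∈ {-3, 0, 4}.
The Hessian is diagonal: diag(J_xx, J_yy). Second derivatives: J_xx(-4)=-140, J_xx(1)=40, J_xx(3)=-56; J_yy(-3)=-252, J_yy(0)=144, J_yy(4)=-336.
Local maxima occur where both diagonal entries negative: (-4, -3), (-4, 4), (3, -3), (3, 4). Count: 4.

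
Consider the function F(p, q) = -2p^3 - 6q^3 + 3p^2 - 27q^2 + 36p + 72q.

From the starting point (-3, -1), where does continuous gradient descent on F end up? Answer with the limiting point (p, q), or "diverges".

F is separable, so gradient descent decouples: p follows -∂F/∂p, q follows -∂F/∂q.
∂F/∂p = -6(p - 3)(p + 2); at p=-3 this is -36, so p increases.
∂F/∂q = -18(q - 1)(q + 4); at q=-1 this is 108, so q decreases.
p converges to its nearest critical value -2 (a local min of the p-part); q converges to -4. The iterate converges to (-2, -4).

(-2, -4)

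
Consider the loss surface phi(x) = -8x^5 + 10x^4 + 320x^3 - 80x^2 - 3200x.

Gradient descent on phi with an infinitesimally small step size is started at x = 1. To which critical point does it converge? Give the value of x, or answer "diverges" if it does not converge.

2

phi'(x) = -40(x - 5)(x - 2)(x + 2)(x + 4), so phi'(1) = -2400.
Gradient descent moves in the -phi' direction, i.e. x is increasing.
The nearest critical point in that direction is x = 2, where phi'' = 2880 > 0 (a local minimum). The iterate converges there.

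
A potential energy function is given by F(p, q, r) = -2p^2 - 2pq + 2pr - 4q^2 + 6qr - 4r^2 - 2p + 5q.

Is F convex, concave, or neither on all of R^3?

concave

F is quadratic, so its Hessian is the constant matrix H = [[-4, -2, 2], [-2, -8, 6], [2, 6, -8]].
Leading principal minors: -4, 28, -96.
Signs alternate −, +, − ⇒ H ≺ 0 ⇒ concave.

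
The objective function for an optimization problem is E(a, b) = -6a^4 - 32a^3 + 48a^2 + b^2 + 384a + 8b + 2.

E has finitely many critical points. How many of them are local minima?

E separates as a function of a plus a function of b, so ∇E=0 decouples.
∂E/∂a = -24(a - 2)(a + 2)(a + 4) = 0 at a ∈ {-4, -2, 2}; ∂E/∂b = 2(b + 4) = 0 at b ∈ {-4}.
The Hessian is diagonal: diag(E_aa, E_bb). Second derivatives: E_aa(-4)=-288, E_aa(-2)=192, E_aa(2)=-576; E_bb(-4)=2.
Local minima occur where both diagonal entries positive: (-2, -4). Count: 1.

1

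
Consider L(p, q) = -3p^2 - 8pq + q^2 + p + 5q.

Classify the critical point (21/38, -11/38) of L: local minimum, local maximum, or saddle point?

The Hessian of L is constant: H = [[-6, -8], [-8, 2]].
det(H) = (-6)·2 − (-8)² = -76.
Since det(H) < 0, H is indefinite and the critical point is a saddle point.

saddle point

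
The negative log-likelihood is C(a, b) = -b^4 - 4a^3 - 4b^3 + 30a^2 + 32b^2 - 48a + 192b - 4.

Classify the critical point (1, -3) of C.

local minimum

The mixed partial ∂²C/∂a∂b is 0, so the Hessian at any point is diag(C_aa, C_bb) = diag(12(-2a + 5), 4(-3b^2 - 6b + 16)).
At (1, -3): H = diag(36, 28).
Both eigenvalues are positive, so H is positive definite: a local minimum.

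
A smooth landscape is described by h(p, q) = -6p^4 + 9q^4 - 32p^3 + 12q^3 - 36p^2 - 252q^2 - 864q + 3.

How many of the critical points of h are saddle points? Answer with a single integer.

5

h separates as a function of p plus a function of q, so ∇h=0 decouples.
∂h/∂p = -24p(p + 1)(p + 3) = 0 at p ∈ {-3, -1, 0}; ∂h/∂q = 36(q - 4)(q + 2)(q + 3) = 0 at q ∈ {-3, -2, 4}.
The Hessian is diagonal: diag(h_pp, h_qq). Second derivatives: h_pp(-3)=-144, h_pp(-1)=48, h_pp(0)=-72; h_qq(-3)=252, h_qq(-2)=-216, h_qq(4)=1512.
Saddle points occur where the two diagonal entries have opposite signs: (-3, -3), (-3, 4), (-1, -2), (0, -3), (0, 4). Count: 5.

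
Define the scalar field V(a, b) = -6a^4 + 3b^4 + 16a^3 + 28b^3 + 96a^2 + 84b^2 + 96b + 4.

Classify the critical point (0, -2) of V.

The mixed partial ∂²V/∂a∂b is 0, so the Hessian at any point is diag(V_aa, V_bb) = diag(24(-3a^2 + 4a + 8), 12(3b^2 + 14b + 14)).
At (0, -2): H = diag(192, -24).
The eigenvalues have opposite signs, so H is indefinite: a saddle point.

saddle point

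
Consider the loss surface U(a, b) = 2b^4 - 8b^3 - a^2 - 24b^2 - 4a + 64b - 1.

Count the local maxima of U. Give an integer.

U separates as a function of a plus a function of b, so ∇U=0 decouples.
∂U/∂a = -2(a + 2) = 0 at a ∈ {-2}; ∂U/∂b = 8(b - 4)(b - 1)(b + 2) = 0 at b ∈ {-2, 1, 4}.
The Hessian is diagonal: diag(U_aa, U_bb). Second derivatives: U_aa(-2)=-2; U_bb(-2)=144, U_bb(1)=-72, U_bb(4)=144.
Local maxima occur where both diagonal entries negative: (-2, 1). Count: 1.

1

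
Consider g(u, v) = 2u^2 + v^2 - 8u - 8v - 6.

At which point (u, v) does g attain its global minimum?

(2, 4)

g(u,v) separates as P(u) + Q(v) − 6, so its minimum is min P + min Q − 6.
P'(u) = 4u - 8 vanishes at u ∈ {2}; Q'(v) = 2v - 8 vanishes at v ∈ {4}.
Local minima of P (where P''>0): P(2)=-8. Local minima of Q: Q(4)=-16.
So the global minimum of g is P(2) + Q(4) − 6 = -8 − 16 − 6 = -30, attained at (2, 4).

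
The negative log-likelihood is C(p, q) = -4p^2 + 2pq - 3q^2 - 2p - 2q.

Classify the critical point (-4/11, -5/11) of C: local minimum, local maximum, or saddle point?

The Hessian of C is constant: H = [[-8, 2], [2, -6]].
det(H) = (-8)·(-6) − 2² = 44.
det(H) > 0 and tr(H) = -14 < 0, so H is negative definite and the point is a local maximum.

local maximum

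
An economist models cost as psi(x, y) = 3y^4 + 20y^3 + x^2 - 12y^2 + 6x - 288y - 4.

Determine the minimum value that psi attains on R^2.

-429

psi(x,y) separates as P(x) + Q(y) − 4, so its minimum is min P + min Q − 4.
P'(x) = 2x + 6 vanishes at x ∈ {-3}; Q'(y) = 12(y - 2)(y + 3)(y + 4) vanishes at y ∈ {-4, -3, 2}.
Local minima of P (where P''>0): P(-3)=-9. Local minima of Q: Q(-4)=448, Q(2)=-416.
So the global minimum of psi is P(-3) + Q(2) − 4 = -9 − 416 − 4 = -429, attained at (-3, 2).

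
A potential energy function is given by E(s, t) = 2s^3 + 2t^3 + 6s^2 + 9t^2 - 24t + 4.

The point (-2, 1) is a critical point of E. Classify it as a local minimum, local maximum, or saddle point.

The mixed partial ∂²E/∂s∂t is 0, so the Hessian at any point is diag(E_ss, E_tt) = diag(12(s + 1), 6(2t + 3)).
At (-2, 1): H = diag(-12, 30).
The eigenvalues have opposite signs, so H is indefinite: a saddle point.

saddle point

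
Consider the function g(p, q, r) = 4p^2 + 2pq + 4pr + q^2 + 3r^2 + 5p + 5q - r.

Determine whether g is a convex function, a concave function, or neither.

g is quadratic, so its Hessian is the constant matrix H = [[8, 2, 4], [2, 2, 0], [4, 0, 6]].
Leading principal minors: 8, 12, 40.
All positive ⇒ H ≻ 0 ⇒ convex.

convex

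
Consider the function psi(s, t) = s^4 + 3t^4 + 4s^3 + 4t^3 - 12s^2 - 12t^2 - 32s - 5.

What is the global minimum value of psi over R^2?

psi(s,t) separates as P(s) + Q(t) − 5, so its minimum is min P + min Q − 5.
P'(s) = 4(s - 2)(s + 1)(s + 4) vanishes at s ∈ {-4, -1, 2}; Q'(t) = 12t(t - 1)(t + 2) vanishes at t ∈ {-2, 0, 1}.
Local minima of P (where P''>0): P(-4)=-64, P(2)=-64. Local minima of Q: Q(-2)=-32, Q(1)=-5.
So the global minimum of psi is P(-4) + Q(-2) − 5 = -64 − 32 − 5 = -101, attained at (-4, -2).

-101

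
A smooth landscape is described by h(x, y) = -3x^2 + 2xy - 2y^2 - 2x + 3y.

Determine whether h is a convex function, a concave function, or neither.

h is quadratic, so its Hessian is the constant matrix H = [[-6, 2], [2, -4]].
det(H) = 20, tr(H) = -10.
det(H) > 0 and tr(H) < 0, so H is negative definite everywhere: concave.

concave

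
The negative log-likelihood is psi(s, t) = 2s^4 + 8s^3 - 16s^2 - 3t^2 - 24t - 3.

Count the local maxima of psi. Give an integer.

psi separates as a function of s plus a function of t, so ∇psi=0 decouples.
∂psi/∂s = 8s(s - 1)(s + 4) = 0 at s ∈ {-4, 0, 1}; ∂psi/∂t = -6(t + 4) = 0 at t ∈ {-4}.
The Hessian is diagonal: diag(psi_ss, psi_tt). Second derivatives: psi_ss(-4)=160, psi_ss(0)=-32, psi_ss(1)=40; psi_tt(-4)=-6.
Local maxima occur where both diagonal entries negative: (0, -4). Count: 1.

1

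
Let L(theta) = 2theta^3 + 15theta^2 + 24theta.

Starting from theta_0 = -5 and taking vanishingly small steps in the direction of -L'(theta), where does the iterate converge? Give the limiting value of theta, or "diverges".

L'(theta) = 6(theta + 1)(theta + 4), so L'(-5) = 24.
Gradient descent moves in the -L' direction, i.e. theta is decreasing.
There is no critical point below theta=-5, and L' keeps the same sign, so the iterate runs off to −∞.

diverges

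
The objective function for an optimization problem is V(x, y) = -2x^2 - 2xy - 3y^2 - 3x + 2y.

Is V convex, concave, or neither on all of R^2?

concave

V is quadratic, so its Hessian is the constant matrix H = [[-4, -2], [-2, -6]].
det(H) = 20, tr(H) = -10.
det(H) > 0 and tr(H) < 0, so H is negative definite everywhere: concave.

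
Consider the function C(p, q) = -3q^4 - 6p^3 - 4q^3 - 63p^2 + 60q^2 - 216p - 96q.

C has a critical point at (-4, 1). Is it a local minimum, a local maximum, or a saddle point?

The mixed partial ∂²C/∂p∂q is 0, so the Hessian at any point is diag(C_pp, C_qq) = diag(-18(2p + 7), 12(-3q^2 - 2q + 10)).
At (-4, 1): H = diag(18, 60).
Both eigenvalues are positive, so H is positive definite: a local minimum.

local minimum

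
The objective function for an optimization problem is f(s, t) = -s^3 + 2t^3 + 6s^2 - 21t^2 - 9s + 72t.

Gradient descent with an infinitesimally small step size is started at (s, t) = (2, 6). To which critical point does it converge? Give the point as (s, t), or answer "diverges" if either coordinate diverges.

f is separable, so gradient descent decouples: s follows -∂f/∂s, t follows -∂f/∂t.
∂f/∂s = -3(s - 3)(s - 1); at s=2 this is 3, so s decreases.
∂f/∂t = 6(t - 4)(t - 3); at t=6 this is 36, so t decreases.
s converges to its nearest critical value 1 (a local min of the s-part); t converges to 4. The iterate converges to (1, 4).

(1, 4)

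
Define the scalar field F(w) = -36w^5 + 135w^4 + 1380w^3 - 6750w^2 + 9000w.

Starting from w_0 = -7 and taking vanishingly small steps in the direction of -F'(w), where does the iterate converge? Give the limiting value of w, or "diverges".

-5

F'(w) = -180(w - 5)(w - 2)(w - 1)(w + 5), so F'(-7) = -311040.
Gradient descent moves in the -F' direction, i.e. w is increasing.
The nearest critical point in that direction is w = -5, where F'' = 75600 > 0 (a local minimum). The iterate converges there.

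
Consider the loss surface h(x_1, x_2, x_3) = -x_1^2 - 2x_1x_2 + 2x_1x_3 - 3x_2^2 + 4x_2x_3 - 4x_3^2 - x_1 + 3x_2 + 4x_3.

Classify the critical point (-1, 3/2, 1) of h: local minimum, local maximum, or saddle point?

local maximum

The Hessian is constant: H = [[-2, -2, 2], [-2, -6, 4], [2, 4, -8]].
Leading principal minors: Δ₁ = -2, Δ₂ = 8, Δ₃ = -40.
The minors alternate sign starting negative (−, +, −), so H is negative definite: a local maximum.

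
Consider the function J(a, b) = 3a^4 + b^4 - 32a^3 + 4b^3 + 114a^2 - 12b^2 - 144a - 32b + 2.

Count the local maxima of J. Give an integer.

1

J separates as a function of a plus a function of b, so ∇J=0 decouples.
∂J/∂a = 12(a - 4)(a - 3)(a - 1) = 0 at a ∈ {1, 3, 4}; ∂J/∂b = 4(b - 2)(b + 1)(b + 4) = 0 at b ∈ {-4, -1, 2}.
The Hessian is diagonal: diag(J_aa, J_bb). Second derivatives: J_aa(1)=72, J_aa(3)=-24, J_aa(4)=36; J_bb(-4)=72, J_bb(-1)=-36, J_bb(2)=72.
Local maxima occur where both diagonal entries negative: (3, -1). Count: 1.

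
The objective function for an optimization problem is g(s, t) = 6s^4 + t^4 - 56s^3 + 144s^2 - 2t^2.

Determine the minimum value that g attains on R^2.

g(s,t) separates as P(s) + Q(t), so its minimum is min P + min Q.
P'(s) = 24s(s - 4)(s - 3) vanishes at s ∈ {0, 3, 4}; Q'(t) = 4t(t - 1)(t + 1) vanishes at t ∈ {-1, 0, 1}.
Local minima of P (where P''>0): P(0)=0, P(4)=256. Local minima of Q: Q(-1)=-1, Q(1)=-1.
So the global minimum of g is P(0) + Q(-1) = 0 − 1 = -1, attained at (0, -1).

-1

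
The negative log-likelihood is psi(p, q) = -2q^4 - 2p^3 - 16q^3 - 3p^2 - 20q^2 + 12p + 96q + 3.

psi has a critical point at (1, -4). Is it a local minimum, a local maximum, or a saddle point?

local maximum

The mixed partial ∂²psi/∂p∂q is 0, so the Hessian at any point is diag(psi_pp, psi_qq) = diag(-6(2p + 1), -8(3q^2 + 12q + 5)).
At (1, -4): H = diag(-18, -40).
Both eigenvalues are negative, so H is negative definite: a local maximum.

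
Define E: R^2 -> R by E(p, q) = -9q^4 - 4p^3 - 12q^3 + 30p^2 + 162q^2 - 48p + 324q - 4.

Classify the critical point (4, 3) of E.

The mixed partial ∂²E/∂p∂q is 0, so the Hessian at any point is diag(E_pp, E_qq) = diag(12(-2p + 5), 36(-3q^2 - 2q + 9)).
At (4, 3): H = diag(-36, -864).
Both eigenvalues are negative, so H is negative definite: a local maximum.

local maximum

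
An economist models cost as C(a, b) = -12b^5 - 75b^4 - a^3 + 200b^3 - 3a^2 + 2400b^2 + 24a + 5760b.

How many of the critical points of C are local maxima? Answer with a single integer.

C separates as a function of a plus a function of b, so ∇C=0 decouples.
∂C/∂a = -3(a - 2)(a + 4) = 0 at a ∈ {-4, 2}; ∂C/∂b = -60(b - 4)(b + 2)(b + 3)(b + 4) = 0 at b ∈ {-4, -3, -2, 4}.
The Hessian is diagonal: diag(C_aa, C_bb). Second derivatives: C_aa(-4)=18, C_aa(2)=-18; C_bb(-4)=960, C_bb(-3)=-420, C_bb(-2)=720, C_bb(4)=-20160.
Local maxima occur where both diagonal entries negative: (2, -3), (2, 4). Count: 2.

2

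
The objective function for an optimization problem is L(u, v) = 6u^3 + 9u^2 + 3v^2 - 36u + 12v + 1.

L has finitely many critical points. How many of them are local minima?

L separates as a function of u plus a function of v, so ∇L=0 decouples.
∂L/∂u = 18(u - 1)(u + 2) = 0 at u ∈ {-2, 1}; ∂L/∂v = 6(v + 2) = 0 at v ∈ {-2}.
The Hessian is diagonal: diag(L_uu, L_vv). Second derivatives: L_uu(-2)=-54, L_uu(1)=54; L_vv(-2)=6.
Local minima occur where both diagonal entries positive: (1, -2). Count: 1.

1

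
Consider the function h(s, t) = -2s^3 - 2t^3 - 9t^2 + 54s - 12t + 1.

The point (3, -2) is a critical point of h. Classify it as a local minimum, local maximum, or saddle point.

The mixed partial ∂²h/∂s∂t is 0, so the Hessian at any point is diag(h_ss, h_tt) = diag(-12s, -6(2t + 3)).
At (3, -2): H = diag(-36, 6).
The eigenvalues have opposite signs, so H is indefinite: a saddle point.

saddle point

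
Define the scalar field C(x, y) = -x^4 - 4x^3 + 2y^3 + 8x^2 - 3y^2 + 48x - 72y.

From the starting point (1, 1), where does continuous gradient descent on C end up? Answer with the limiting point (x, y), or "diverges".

(-2, 4)

C is separable, so gradient descent decouples: x follows -∂C/∂x, y follows -∂C/∂y.
∂C/∂x = -4(x - 2)(x + 2)(x + 3); at x=1 this is 48, so x decreases.
∂C/∂y = 6(y - 4)(y + 3); at y=1 this is -72, so y increases.
x converges to its nearest critical value -2 (a local min of the x-part); y converges to 4. The iterate converges to (-2, 4).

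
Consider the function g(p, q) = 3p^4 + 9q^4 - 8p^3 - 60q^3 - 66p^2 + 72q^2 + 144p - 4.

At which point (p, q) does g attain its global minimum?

(-3, 4)

g(p,q) separates as A(p) + B(q) − 4, so its minimum is min A + min B − 4.
A'(p) = 12(p - 4)(p - 1)(p + 3) vanishes at p ∈ {-3, 1, 4}; B'(q) = 36q(q - 4)(q - 1) vanishes at q ∈ {0, 1, 4}.
Local minima of A (where A''>0): A(-3)=-567, A(4)=-224. Local minima of B: B(0)=0, B(4)=-384.
So the global minimum of g is A(-3) + B(4) − 4 = -567 − 384 − 4 = -955, attained at (-3, 4).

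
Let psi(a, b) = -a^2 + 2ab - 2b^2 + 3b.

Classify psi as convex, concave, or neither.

psi is quadratic, so its Hessian is the constant matrix H = [[-2, 2], [2, -4]].
det(H) = 4, tr(H) = -6.
det(H) > 0 and tr(H) < 0, so H is negative definite everywhere: concave.

concave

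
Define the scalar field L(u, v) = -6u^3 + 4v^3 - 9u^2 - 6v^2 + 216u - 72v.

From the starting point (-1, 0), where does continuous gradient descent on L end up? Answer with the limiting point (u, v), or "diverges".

(-4, 3)

L is separable, so gradient descent decouples: u follows -∂L/∂u, v follows -∂L/∂v.
∂L/∂u = -18(u - 3)(u + 4); at u=-1 this is 216, so u decreases.
∂L/∂v = 12(v - 3)(v + 2); at v=0 this is -72, so v increases.
u converges to its nearest critical value -4 (a local min of the u-part); v converges to 3. The iterate converges to (-4, 3).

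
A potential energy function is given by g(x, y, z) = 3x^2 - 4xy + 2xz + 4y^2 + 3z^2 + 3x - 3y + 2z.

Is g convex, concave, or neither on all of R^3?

convex

g is quadratic, so its Hessian is the constant matrix H = [[6, -4, 2], [-4, 8, 0], [2, 0, 6]].
Leading principal minors: 6, 32, 160.
All positive ⇒ H ≻ 0 ⇒ convex.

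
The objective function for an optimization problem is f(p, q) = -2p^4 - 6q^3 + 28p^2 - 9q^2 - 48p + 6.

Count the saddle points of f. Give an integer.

f separates as a function of p plus a function of q, so ∇f=0 decouples.
∂f/∂p = -8(p - 2)(p - 1)(p + 3) = 0 at p ∈ {-3, 1, 2}; ∂f/∂q = -18q(q + 1) = 0 at q ∈ {-1, 0}.
The Hessian is diagonal: diag(f_pp, f_qq). Second derivatives: f_pp(-3)=-160, f_pp(1)=32, f_pp(2)=-40; f_qq(-1)=18, f_qq(0)=-18.
Saddle points occur where the two diagonal entries have opposite signs: (-3, -1), (1, 0), (2, -1). Count: 3.

3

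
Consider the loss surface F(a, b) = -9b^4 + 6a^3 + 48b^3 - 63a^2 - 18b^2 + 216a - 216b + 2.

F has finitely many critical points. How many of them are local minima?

F separates as a function of a plus a function of b, so ∇F=0 decouples.
∂F/∂a = 18(a - 4)(a - 3) = 0 at a ∈ {3, 4}; ∂F/∂b = -36(b - 3)(b - 2)(b + 1) = 0 at b ∈ {-1, 2, 3}.
The Hessian is diagonal: diag(F_aa, F_bb). Second derivatives: F_aa(3)=-18, F_aa(4)=18; F_bb(-1)=-432, F_bb(2)=108, F_bb(3)=-144.
Local minima occur where both diagonal entries positive: (4, 2). Count: 1.

1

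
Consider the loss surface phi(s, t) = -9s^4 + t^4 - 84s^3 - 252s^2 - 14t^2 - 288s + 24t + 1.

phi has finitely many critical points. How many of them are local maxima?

phi separates as a function of s plus a function of t, so ∇phi=0 decouples.
∂phi/∂s = -36(s + 1)(s + 2)(s + 4) = 0 at s ∈ {-4, -2, -1}; ∂phi/∂t = 4(t - 2)(t - 1)(t + 3) = 0 at t ∈ {-3, 1, 2}.
The Hessian is diagonal: diag(phi_ss, phi_tt). Second derivatives: phi_ss(-4)=-216, phi_ss(-2)=72, phi_ss(-1)=-108; phi_tt(-3)=80, phi_tt(1)=-16, phi_tt(2)=20.
Local maxima occur where both diagonal entries negative: (-4, 1), (-1, 1). Count: 2.

2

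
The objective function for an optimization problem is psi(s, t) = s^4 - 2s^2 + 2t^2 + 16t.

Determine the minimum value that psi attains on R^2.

psi(s,t) separates as P(s) + Q(t), so its minimum is min P + min Q.
P'(s) = 4s(s - 1)(s + 1) vanishes at s ∈ {-1, 0, 1}; Q'(t) = 4(t + 4) vanishes at t ∈ {-4}.
Local minima of P (where P''>0): P(-1)=-1, P(1)=-1. Local minima of Q: Q(-4)=-32.
So the global minimum of psi is P(-1) + Q(-4) = -1 − 32 = -33, attained at (-1, -4).

-33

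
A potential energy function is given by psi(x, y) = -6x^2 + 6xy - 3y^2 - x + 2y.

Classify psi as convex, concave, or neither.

psi is quadratic, so its Hessian is the constant matrix H = [[-12, 6], [6, -6]].
det(H) = 36, tr(H) = -18.
det(H) > 0 and tr(H) < 0, so H is negative definite everywhere: concave.

concave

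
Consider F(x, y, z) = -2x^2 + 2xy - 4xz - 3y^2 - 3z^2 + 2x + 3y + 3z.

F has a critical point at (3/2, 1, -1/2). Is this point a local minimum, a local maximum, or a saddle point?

The Hessian is constant: H = [[-4, 2, -4], [2, -6, 0], [-4, 0, -6]].
Leading principal minors: Δ₁ = -4, Δ₂ = 20, Δ₃ = -24.
The minors alternate sign starting negative (−, +, −), so H is negative definite: a local maximum.

local maximum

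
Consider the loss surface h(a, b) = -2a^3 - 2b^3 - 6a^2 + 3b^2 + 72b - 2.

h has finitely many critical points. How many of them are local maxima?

1

h separates as a function of a plus a function of b, so ∇h=0 decouples.
∂h/∂a = -6a(a + 2) = 0 at a ∈ {-2, 0}; ∂h/∂b = -6(b - 4)(b + 3) = 0 at b ∈ {-3, 4}.
The Hessian is diagonal: diag(h_aa, h_bb). Second derivatives: h_aa(-2)=12, h_aa(0)=-12; h_bb(-3)=42, h_bb(4)=-42.
Local maxima occur where both diagonal entries negative: (0, 4). Count: 1.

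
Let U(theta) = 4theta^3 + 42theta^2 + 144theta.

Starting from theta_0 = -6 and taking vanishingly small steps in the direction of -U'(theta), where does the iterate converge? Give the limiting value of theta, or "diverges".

diverges

U'(theta) = 12(theta + 3)(theta + 4), so U'(-6) = 72.
Gradient descent moves in the -U' direction, i.e. theta is decreasing.
There is no critical point below theta=-6, and U' keeps the same sign, so the iterate runs off to −∞.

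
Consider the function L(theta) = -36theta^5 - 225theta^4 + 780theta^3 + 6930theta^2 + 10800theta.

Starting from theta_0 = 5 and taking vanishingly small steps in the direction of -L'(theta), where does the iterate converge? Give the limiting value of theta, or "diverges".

L'(theta) = -180(theta - 4)(theta + 1)(theta + 3)(theta + 5), so L'(5) = -86400.
Gradient descent moves in the -L' direction, i.e. theta is increasing.
There is no critical point above theta=5, and L' keeps the same sign, so the iterate runs off to +∞.

diverges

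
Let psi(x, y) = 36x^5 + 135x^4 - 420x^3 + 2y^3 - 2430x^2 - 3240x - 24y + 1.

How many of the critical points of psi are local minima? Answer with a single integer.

2

psi separates as a function of x plus a function of y, so ∇psi=0 decouples.
∂psi/∂x = 180(x - 3)(x + 1)(x + 2)(x + 3) = 0 at x ∈ {-3, -2, -1, 3}; ∂psi/∂y = 6(y - 2)(y + 2) = 0 at y ∈ {-2, 2}.
The Hessian is diagonal: diag(psi_xx, psi_yy). Second derivatives: psi_xx(-3)=-2160, psi_xx(-2)=900, psi_xx(-1)=-1440, psi_xx(3)=21600; psi_yy(-2)=-24, psi_yy(2)=24.
Local minima occur where both diagonal entries positive: (-2, 2), (3, 2). Count: 2.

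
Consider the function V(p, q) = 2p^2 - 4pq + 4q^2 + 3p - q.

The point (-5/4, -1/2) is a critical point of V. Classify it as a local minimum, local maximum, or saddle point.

The Hessian of V is constant: H = [[4, -4], [-4, 8]].
det(H) = 4·8 − (-4)² = 16.
det(H) > 0 and tr(H) = 12 > 0, so H is positive definite and the point is a local minimum.

local minimum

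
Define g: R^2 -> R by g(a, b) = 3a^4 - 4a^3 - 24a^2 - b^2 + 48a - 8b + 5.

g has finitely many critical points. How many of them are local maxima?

1

g separates as a function of a plus a function of b, so ∇g=0 decouples.
∂g/∂a = 12(a - 2)(a - 1)(a + 2) = 0 at a ∈ {-2, 1, 2}; ∂g/∂b = -2(b + 4) = 0 at b ∈ {-4}.
The Hessian is diagonal: diag(g_aa, g_bb). Second derivatives: g_aa(-2)=144, g_aa(1)=-36, g_aa(2)=48; g_bb(-4)=-2.
Local maxima occur where both diagonal entries negative: (1, -4). Count: 1.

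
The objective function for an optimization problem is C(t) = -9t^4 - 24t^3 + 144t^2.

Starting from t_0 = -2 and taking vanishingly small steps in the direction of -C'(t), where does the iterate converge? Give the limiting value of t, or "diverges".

0

C'(t) = -36t(t - 2)(t + 4), so C'(-2) = -576.
Gradient descent moves in the -C' direction, i.e. t is increasing.
The nearest critical point in that direction is t = 0, where C'' = 288 > 0 (a local minimum). The iterate converges there.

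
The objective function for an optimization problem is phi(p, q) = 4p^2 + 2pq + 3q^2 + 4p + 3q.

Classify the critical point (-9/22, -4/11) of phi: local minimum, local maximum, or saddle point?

local minimum

The Hessian of phi is constant: H = [[8, 2], [2, 6]].
det(H) = 8·6 − 2² = 44.
det(H) > 0 and tr(H) = 14 > 0, so H is positive definite and the point is a local minimum.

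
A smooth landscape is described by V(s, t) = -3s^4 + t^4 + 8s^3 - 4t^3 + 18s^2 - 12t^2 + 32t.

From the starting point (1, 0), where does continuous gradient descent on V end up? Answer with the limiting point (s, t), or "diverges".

V is separable, so gradient descent decouples: s follows -∂V/∂s, t follows -∂V/∂t.
∂V/∂s = -12s(s - 3)(s + 1); at s=1 this is 48, so s decreases.
∂V/∂t = 4(t - 4)(t - 1)(t + 2); at t=0 this is 32, so t decreases.
s converges to its nearest critical value 0 (a local min of the s-part); t converges to -2. The iterate converges to (0, -2).

(0, -2)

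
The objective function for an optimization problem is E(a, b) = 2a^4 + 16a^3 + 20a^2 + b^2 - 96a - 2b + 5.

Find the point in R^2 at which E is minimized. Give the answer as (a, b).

E(a,b) separates as P(a) + Q(b) + 5, so its minimum is min P + min Q + 5.
P'(a) = 8(a - 1)(a + 3)(a + 4) vanishes at a ∈ {-4, -3, 1}; Q'(b) = 2b - 2 vanishes at b ∈ {1}.
Local minima of P (where P''>0): P(-4)=192, P(1)=-58. Local minima of Q: Q(1)=-1.
So the global minimum of E is P(1) + Q(1) + 5 = -58 − 1 + 5 = -54, attained at (1, 1).

(1, 1)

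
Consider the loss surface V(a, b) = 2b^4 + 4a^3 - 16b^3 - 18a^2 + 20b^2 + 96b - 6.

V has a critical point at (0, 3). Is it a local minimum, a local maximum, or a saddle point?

The mixed partial ∂²V/∂a∂b is 0, so the Hessian at any point is diag(V_aa, V_bb) = diag(12(2a - 3), 8(3b^2 - 12b + 5)).
At (0, 3): H = diag(-36, -32).
Both eigenvalues are negative, so H is negative definite: a local maximum.

local maximum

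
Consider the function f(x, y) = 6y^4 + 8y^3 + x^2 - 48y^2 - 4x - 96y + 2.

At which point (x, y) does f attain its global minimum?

(2, 2)

f(x,y) separates as P(x) + Q(y) + 2, so its minimum is min P + min Q + 2.
P'(x) = 2x - 4 vanishes at x ∈ {2}; Q'(y) = 24(y - 2)(y + 1)(y + 2) vanishes at y ∈ {-2, -1, 2}.
Local minima of P (where P''>0): P(2)=-4. Local minima of Q: Q(-2)=32, Q(2)=-224.
So the global minimum of f is P(2) + Q(2) + 2 = -4 − 224 + 2 = -226, attained at (2, 2).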